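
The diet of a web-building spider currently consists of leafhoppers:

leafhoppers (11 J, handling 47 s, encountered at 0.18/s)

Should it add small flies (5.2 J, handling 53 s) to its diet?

Intake rate on the current diet: R = (0.18×11) / (1 + 0.18×47) = 1.98/9.46 = 0.2093 J/s.
small flies: E/h = 5.2/53 = 0.09811 J/s.
Since 0.09811 < R, time spent handling small flies is better spent searching.

No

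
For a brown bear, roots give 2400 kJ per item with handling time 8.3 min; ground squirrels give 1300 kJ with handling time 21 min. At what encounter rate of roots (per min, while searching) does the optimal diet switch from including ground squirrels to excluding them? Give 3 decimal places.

0.033 per min

The zero-one rule: include ground squirrels iff E₂/h₂ > λE₁/(1+λh₁). Equality gives the switch point.
λE₁h₂ = E₂ + λE₂h₁ ⇒ λ = E₂/(E₁h₂ − E₂h₁) = 1300/(5.04e+04 − 1.079e+04) = 0.03282 per min.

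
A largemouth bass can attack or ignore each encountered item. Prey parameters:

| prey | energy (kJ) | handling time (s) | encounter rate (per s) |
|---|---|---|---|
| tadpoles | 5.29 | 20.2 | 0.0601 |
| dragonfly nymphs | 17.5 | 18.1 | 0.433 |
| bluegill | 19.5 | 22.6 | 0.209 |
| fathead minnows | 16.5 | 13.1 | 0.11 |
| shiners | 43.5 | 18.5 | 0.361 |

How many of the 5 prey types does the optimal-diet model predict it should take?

Rank by E/h (kJ/s): shiners 2.35, fathead minnows 1.26, dragonfly nymphs 0.967, bluegill 0.863, tadpoles 0.262. Include each in turn until the next type's E/h falls below the running intake rate.
Rate on top 1: 2.045. fathead minnows: 1.26 < 2.045 → exclude; stop.
Optimal diet: shiners — 1 of 5 types.

1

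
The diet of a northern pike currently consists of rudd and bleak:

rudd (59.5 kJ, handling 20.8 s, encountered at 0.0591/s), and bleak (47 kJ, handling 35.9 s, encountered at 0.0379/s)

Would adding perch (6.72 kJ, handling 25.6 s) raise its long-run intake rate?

Intake rate on the current diet: R = (0.0591×59.5 + 0.0379×47) / (1 + 0.0591×20.8 + 0.0379×35.9) = 5.298/3.59 = 1.476 kJ/s.
Profitability of perch: 6.72/25.6 = 0.2625 kJ/s.
0.2625 < 1.476, so adding perch would lower the average — exclude it.

No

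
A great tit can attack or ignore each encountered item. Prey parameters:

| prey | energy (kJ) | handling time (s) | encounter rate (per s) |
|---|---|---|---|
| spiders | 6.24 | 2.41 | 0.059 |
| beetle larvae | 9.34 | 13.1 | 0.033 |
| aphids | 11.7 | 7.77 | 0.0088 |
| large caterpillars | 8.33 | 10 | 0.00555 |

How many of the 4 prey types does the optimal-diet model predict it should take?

4

Rank by E/h (kJ/s): spiders 2.59, aphids 1.51, large caterpillars 0.833, beetle larvae 0.713. Include each in turn until the next type's E/h falls below the running intake rate.
Rate on top 1: 0.3223. aphids: 1.51 > 0.3223 → include.
Rate on top 2: 0.3892. large caterpillars: 0.833 > 0.3892 → include.
Rate on top 3: 0.4086. beetle larvae: 0.713 > 0.4086 → include.
Optimal diet: spiders, aphids, large caterpillars, beetle larvae — 4 of 4 types.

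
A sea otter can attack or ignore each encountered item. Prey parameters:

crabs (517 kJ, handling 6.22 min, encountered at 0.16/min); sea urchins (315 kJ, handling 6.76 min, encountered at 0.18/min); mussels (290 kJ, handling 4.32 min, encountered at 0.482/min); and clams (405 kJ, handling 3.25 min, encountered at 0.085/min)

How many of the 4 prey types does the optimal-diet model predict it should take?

3

Rank by E/h (kJ/min): clams 125, crabs 83.1, mussels 67.1, sea urchins 46.6. Include each in turn until the next type's E/h falls below the running intake rate.
Rate on top 1: 26.97. crabs: 83.1 > 26.97 → include.
Rate on top 2: 51.57. mussels: 67.1 > 51.57 → include.
Rate on top 3: 59.01. sea urchins: 46.6 < 59.01 → exclude; stop.
Optimal diet: clams, crabs, mussels — 3 of 4 types.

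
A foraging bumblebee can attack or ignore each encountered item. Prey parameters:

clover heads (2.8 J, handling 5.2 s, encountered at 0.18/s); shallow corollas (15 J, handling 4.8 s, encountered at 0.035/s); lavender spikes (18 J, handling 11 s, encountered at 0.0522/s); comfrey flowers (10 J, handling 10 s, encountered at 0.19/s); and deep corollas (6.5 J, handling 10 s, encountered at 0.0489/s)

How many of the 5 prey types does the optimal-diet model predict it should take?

3

Profitabilities (E/h, J/s): shallow corollas 3.12, lavender spikes 1.64, comfrey flowers 1, deep corollas 0.65, clover heads 0.538. Add prey in this order while the next type's profitability exceeds the intake rate on those already taken.
Rate on top 1: 0.4495. lavender spikes: 1.64 > 0.4495 → include.
Rate on top 2: 0.8407. comfrey flowers: 1 > 0.8407 → include.
Rate on top 3: 0.9238. deep corollas: 0.65 < 0.9238 → exclude; stop.
Optimal diet: shallow corollas, lavender spikes, comfrey flowers — 3 of 5 types.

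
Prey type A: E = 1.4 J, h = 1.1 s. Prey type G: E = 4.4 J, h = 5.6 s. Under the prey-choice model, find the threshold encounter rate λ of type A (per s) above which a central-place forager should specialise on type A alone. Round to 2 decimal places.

Drop type G once their profitability E₂/h₂ falls below the rate achievable on type A alone: E₂/h₂ = λE₁/(1 + λh₁).
Solve for λ: λE₁h₂ = E₂(1 + λh₁) → λ(E₁h₂ − E₂h₁) = E₂ → λ = E₂/(E₁h₂ − E₂h₁).
λ = 4.4/(1.4×5.6 − 4.4×1.1) = 4.4/3 = 1.467 per s.

1.47 per s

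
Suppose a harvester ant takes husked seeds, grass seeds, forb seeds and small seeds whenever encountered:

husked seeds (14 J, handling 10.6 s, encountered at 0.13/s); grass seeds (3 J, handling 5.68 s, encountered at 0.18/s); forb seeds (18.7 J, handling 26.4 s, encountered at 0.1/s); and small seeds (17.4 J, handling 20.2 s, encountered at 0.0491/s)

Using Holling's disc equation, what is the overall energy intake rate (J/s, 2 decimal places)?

R = Σλ_iE_i / (1 + Σλ_ih_i)
Numerator: 0.13×14 + 0.18×3 + 0.1×18.7 + 0.0491×17.4 = 5.084
Denominator: 1 + 0.13×10.6 + 0.18×5.68 + 0.1×26.4 + 0.0491×20.2 = 7.032
R = 5.084/7.032 = 0.723 J/s

0.72 J/s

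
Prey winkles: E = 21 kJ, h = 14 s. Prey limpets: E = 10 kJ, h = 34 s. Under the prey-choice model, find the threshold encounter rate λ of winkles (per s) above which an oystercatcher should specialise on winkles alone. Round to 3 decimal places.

0.017 per s

The zero-one rule: include limpets iff E₂/h₂ > λE₁/(1+λh₁). Equality gives the switch point.
λE₁h₂ = E₂ + λE₂h₁ ⇒ λ = E₂/(E₁h₂ − E₂h₁) = 10/(714 − 140) = 0.01742 per s.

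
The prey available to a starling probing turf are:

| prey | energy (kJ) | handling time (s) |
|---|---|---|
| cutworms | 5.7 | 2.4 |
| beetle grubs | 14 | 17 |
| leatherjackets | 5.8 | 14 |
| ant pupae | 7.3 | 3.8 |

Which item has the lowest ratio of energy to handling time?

In descending order of E/h:
cutworms: 5.7/2.4 = 2.38 kJ/s
ant pupae: 7.3/3.8 = 1.92 kJ/s
beetle grubs: 14/17 = 0.824 kJ/s
leatherjackets: 5.8/14 = 0.414 kJ/s

leatherjackets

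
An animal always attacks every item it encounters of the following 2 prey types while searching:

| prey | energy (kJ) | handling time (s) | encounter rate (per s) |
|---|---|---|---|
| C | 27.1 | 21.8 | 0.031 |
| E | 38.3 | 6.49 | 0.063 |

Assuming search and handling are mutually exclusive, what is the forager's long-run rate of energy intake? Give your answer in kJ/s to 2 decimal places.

R = Σλ_iE_i / (1 + Σλ_ih_i)
Numerator: 0.031×27.1 + 0.063×38.3 = 3.253
Denominator: 1 + 0.031×21.8 + 0.063×6.49 = 2.085
R = 3.253/2.085 = 1.56 kJ/s

1.56 kJ/s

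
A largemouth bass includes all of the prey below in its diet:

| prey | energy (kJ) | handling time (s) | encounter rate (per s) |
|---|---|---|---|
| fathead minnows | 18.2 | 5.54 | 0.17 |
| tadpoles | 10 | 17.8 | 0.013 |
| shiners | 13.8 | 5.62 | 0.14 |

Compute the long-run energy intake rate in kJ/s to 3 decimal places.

1.742 kJ/s

R = (0.17×18.2 + 0.013×10 + 0.14×13.8) / (1 + 0.17×5.54 + 0.013×17.8 + 0.14×5.62) = 5.156/2.96 = 1.742 kJ/s.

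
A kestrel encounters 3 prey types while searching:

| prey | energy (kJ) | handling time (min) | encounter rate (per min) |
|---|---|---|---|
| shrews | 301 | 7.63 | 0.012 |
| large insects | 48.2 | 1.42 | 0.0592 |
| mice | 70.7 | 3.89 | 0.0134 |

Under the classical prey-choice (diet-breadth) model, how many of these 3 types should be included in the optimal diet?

3

Rank by E/h (kJ/min): shrews 39.4, large insects 33.9, mice 18.2. Include each in turn until the next type's E/h falls below the running intake rate.
Rate on top 1: 3.309. large insects: 33.9 > 3.309 → include.
Rate on top 2: 5.5. mice: 18.2 > 5.5 → include.
Optimal diet: shrews, large insects, mice — 3 of 3 types.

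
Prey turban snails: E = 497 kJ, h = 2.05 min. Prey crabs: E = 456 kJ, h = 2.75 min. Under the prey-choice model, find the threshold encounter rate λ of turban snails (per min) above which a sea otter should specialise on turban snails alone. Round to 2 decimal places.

The zero-one rule: include crabs iff E₂/h₂ > λE₁/(1+λh₁). Equality gives the switch point.
λE₁h₂ = E₂ + λE₂h₁ ⇒ λ = E₂/(E₁h₂ − E₂h₁) = 456/(1367 − 934.8) = 1.056 per min.

1.06 per min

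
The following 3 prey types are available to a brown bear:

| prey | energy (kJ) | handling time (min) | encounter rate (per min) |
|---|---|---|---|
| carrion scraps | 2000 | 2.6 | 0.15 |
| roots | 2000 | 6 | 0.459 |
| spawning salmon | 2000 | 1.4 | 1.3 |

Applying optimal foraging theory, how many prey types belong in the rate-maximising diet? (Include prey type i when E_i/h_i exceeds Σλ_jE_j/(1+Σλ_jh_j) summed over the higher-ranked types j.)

1

Rank by E/h (kJ/min): spawning salmon 1.43e+03, carrion scraps 769, roots 333. Include each in turn until the next type's E/h falls below the running intake rate.
Rate on top 1: 922. carrion scraps: 769 < 922 → exclude; stop.
Optimal diet: spawning salmon — 1 of 3 types.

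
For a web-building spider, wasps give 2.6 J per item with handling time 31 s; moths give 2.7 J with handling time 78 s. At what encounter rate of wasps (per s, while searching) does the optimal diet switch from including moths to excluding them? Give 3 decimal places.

0.023 per s

The zero-one rule: include moths iff E₂/h₂ > λE₁/(1+λh₁). Equality gives the switch point.
λE₁h₂ = E₂ + λE₂h₁ ⇒ λ = E₂/(E₁h₂ − E₂h₁) = 2.7/(202.8 − 83.7) = 0.02267 per s.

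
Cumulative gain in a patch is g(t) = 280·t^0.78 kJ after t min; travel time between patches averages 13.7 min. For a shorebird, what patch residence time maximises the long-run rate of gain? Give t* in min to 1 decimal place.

48.6 min

By the marginal value theorem, leave when the instantaneous gain rate g'(t) equals the habitat-wide average g(t)/(T + t).
g'(t) = 0.78·280·t^-0.22. Setting 0.78·280·t^-0.22 = 280·t^0.78/(13.7+t) gives 0.78(13.7+t) = t, so 0.22·t = 0.78×13.7.
t* = 0.78×13.7/0.22 = 48.57 min.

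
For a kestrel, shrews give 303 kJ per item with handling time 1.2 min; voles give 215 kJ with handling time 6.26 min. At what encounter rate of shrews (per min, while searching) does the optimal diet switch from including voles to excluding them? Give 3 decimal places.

0.131 per min

Drop voles once their profitability E₂/h₂ falls below the rate achievable on shrews alone: E₂/h₂ = λE₁/(1 + λh₁).
Solve for λ: λE₁h₂ = E₂(1 + λh₁) → λ(E₁h₂ − E₂h₁) = E₂ → λ = E₂/(E₁h₂ − E₂h₁).
λ = 215/(303×6.26 − 215×1.2) = 215/1639 = 0.1312 per min.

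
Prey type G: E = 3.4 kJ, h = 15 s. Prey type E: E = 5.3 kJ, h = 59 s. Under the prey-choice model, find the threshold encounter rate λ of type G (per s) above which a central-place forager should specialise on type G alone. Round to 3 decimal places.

0.044 per s

At the threshold, the rate on type G alone equals the profitability of type E: λ·3.4/(1 + λ·15) = 5.3/59 = 0.08983.
Rearranging, λ(3.4 − 0.08983×15) = 0.08983, so λ = 0.08983/2.053 = 0.04377 per s.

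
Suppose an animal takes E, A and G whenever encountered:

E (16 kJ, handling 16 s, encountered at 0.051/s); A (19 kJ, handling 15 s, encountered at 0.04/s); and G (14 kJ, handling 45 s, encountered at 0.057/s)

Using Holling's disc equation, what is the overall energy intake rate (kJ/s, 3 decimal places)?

R = (0.051×16 + 0.04×19 + 0.057×14) / (1 + 0.051×16 + 0.04×15 + 0.057×45) = 2.374/4.981 = 0.4766 kJ/s.

0.477 kJ/s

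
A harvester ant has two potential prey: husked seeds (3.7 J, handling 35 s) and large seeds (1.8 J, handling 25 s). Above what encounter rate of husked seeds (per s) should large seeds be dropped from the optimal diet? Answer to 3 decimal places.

At the threshold, the rate on husked seeds alone equals the profitability of large seeds: λ·3.7/(1 + λ·35) = 1.8/25 = 0.072.
Rearranging, λ(3.7 − 0.072×35) = 0.072, so λ = 0.072/1.18 = 0.06102 per s.

0.061 per s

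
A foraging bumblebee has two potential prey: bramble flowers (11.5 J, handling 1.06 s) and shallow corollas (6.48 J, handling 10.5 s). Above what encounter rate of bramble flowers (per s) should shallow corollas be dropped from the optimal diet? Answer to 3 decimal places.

Drop shallow corollas once their profitability E₂/h₂ falls below the rate achievable on bramble flowers alone: E₂/h₂ = λE₁/(1 + λh₁).
Solve for λ: λE₁h₂ = E₂(1 + λh₁) → λ(E₁h₂ − E₂h₁) = E₂ → λ = E₂/(E₁h₂ − E₂h₁).
λ = 6.48/(11.5×10.5 − 6.48×1.06) = 6.48/113.9 = 0.0569 per s.

0.057 per s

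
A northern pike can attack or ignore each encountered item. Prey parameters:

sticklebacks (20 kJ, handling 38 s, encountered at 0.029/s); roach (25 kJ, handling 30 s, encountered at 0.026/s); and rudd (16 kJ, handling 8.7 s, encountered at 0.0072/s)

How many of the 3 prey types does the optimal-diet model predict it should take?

E/h in descending order: rudd 1.84, roach 0.833, sticklebacks 0.526 kJ/s. The optimal diet is the largest prefix of this list for which every included type satisfies E_i/h_i > R on the types above it.
Rate on top 1: 0.1084. roach: 0.833 > 0.1084 → include.
Rate on top 2: 0.4153. sticklebacks: 0.526 > 0.4153 → include.
Optimal diet: rudd, roach, sticklebacks — 3 of 3 types.

3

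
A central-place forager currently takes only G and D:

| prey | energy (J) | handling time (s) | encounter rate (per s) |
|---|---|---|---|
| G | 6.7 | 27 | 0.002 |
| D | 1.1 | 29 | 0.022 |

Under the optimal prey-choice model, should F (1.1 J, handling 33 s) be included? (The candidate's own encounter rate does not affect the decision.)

Intake rate on the current diet: R = (0.002×6.7 + 0.022×1.1) / (1 + 0.002×27 + 0.022×29) = 0.0376/1.692 = 0.02222 J/s.
F: E/h = 1.1/33 = 0.03333 J/s.
0.03333 > 0.02222, so adding F raises the average — include it.

Yes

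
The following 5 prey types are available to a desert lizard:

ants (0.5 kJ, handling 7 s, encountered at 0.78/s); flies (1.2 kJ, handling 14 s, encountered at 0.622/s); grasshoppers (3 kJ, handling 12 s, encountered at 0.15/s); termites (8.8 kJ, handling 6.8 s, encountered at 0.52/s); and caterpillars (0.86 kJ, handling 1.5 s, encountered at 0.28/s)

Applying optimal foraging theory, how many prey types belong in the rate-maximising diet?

Profitabilities (E/h, kJ/s): termites 1.29, caterpillars 0.573, grasshoppers 0.25, flies 0.0857, ants 0.0714. Add prey in this order while the next type's profitability exceeds the intake rate on those already taken.
Rate on top 1: 1.009. caterpillars: 0.573 < 1.009 → exclude; stop.
Optimal diet: termites — 1 of 5 types.

1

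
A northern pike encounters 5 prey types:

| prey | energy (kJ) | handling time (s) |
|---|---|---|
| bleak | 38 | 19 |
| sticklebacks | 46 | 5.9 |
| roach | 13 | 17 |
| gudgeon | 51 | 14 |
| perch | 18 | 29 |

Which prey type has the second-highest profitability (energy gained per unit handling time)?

gudgeon

In descending order of E/h:
sticklebacks: 46/5.9 = 7.8 kJ/s
gudgeon: 51/14 = 3.64 kJ/s
bleak: 38/19 = 2 kJ/s
roach: 13/17 = 0.765 kJ/s
perch: 18/29 = 0.621 kJ/s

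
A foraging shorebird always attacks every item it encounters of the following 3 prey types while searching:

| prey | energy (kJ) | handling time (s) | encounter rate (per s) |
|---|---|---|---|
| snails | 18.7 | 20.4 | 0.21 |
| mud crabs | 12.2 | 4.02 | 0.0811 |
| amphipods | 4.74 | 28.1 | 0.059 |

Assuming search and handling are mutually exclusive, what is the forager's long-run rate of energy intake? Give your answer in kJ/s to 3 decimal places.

R = Σλ_iE_i / (1 + Σλ_ih_i)
Numerator: 0.21×18.7 + 0.0811×12.2 + 0.059×4.74 = 5.196
Denominator: 1 + 0.21×20.4 + 0.0811×4.02 + 0.059×28.1 = 7.268
R = 5.196/7.268 = 0.7149 kJ/s

0.715 kJ/s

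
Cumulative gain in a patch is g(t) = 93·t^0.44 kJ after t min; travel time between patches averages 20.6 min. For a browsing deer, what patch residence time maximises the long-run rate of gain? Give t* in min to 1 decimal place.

By the marginal value theorem, leave when the instantaneous gain rate g'(t) equals the habitat-wide average g(t)/(T + t).
g'(t) = 0.44·93·t^-0.56. Setting 0.44·93·t^-0.56 = 93·t^0.44/(20.6+t) gives 0.44(20.6+t) = t, so 0.56·t = 0.44×20.6.
t* = 0.44×20.6/0.56 = 16.19 min.

16.2 min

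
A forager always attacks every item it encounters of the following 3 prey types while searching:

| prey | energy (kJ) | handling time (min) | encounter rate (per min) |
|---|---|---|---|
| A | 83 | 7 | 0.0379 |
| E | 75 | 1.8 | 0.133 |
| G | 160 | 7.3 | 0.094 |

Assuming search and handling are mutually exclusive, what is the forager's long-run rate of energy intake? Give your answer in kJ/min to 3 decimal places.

12.853 kJ/min

Energy encountered per unit search time: 0.0379×83 + 0.133×75 + 0.094×160 = 28.16 kJ/min.
Handling time per unit search time: 0.0379×7 + 0.133×1.8 + 0.094×7.3 = 1.191.
Rate = 28.16/(1 + 1.191) = 12.85 kJ/min.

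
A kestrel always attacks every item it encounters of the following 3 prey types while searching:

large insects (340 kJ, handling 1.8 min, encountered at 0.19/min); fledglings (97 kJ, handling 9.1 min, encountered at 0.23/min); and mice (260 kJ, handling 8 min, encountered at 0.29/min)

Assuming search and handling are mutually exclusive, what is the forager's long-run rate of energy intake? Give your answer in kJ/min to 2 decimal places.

28.20 kJ/min

R = Σλ_iE_i / (1 + Σλ_ih_i)
Numerator: 0.19×340 + 0.23×97 + 0.29×260 = 162.3
Denominator: 1 + 0.19×1.8 + 0.23×9.1 + 0.29×8 = 5.755
R = 162.3/5.755 = 28.2 kJ/min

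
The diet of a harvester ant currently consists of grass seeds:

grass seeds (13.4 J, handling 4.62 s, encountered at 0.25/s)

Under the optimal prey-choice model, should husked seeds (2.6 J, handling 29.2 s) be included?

Current rate: (0.25×13.4)/(1 + 0.25×4.62) = 1.555 J/s.
husked seeds: E/h = 2.6/29.2 = 0.08904 J/s.
0.08904 < 1.555, so adding husked seeds would lower the average — exclude it.

No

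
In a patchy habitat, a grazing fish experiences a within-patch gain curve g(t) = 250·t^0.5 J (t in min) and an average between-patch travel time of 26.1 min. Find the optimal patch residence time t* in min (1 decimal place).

26.1 min

By the marginal value theorem, leave when the instantaneous gain rate g'(t) equals the habitat-wide average g(t)/(T + t).
g'(t) = 0.5·250·t^-0.5. Setting 0.5·250·t^-0.5 = 250·t^0.5/(26.1+t) gives 0.5(26.1+t) = t, so 0.50·t = 0.5×26.1.
t* = 0.5×26.1/0.50 = 26.1 min.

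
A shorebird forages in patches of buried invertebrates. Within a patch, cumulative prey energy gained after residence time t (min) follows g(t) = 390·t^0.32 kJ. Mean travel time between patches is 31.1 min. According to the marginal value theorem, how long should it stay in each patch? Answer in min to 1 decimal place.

Optimal t* satisfies g'(t*) = g(t*)/(T + t*).
g'(t) = 0.32·390·t^-0.68. Setting 0.32·390·t^-0.68 = 390·t^0.32/(31.1+t) gives 0.32(31.1+t) = t, so 0.68·t = 0.32×31.1.
t* = 0.32×31.1/0.68 = 14.64 min.

14.6 min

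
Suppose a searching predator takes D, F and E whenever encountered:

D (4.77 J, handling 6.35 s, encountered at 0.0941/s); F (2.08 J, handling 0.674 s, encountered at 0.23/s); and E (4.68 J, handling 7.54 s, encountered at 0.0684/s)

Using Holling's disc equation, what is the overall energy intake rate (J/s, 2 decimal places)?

0.55 J/s

R = Σλ_iE_i / (1 + Σλ_ih_i)
Numerator: 0.0941×4.77 + 0.23×2.08 + 0.0684×4.68 = 1.247
Denominator: 1 + 0.0941×6.35 + 0.23×0.674 + 0.0684×7.54 = 2.268
R = 1.247/2.268 = 0.5499 J/s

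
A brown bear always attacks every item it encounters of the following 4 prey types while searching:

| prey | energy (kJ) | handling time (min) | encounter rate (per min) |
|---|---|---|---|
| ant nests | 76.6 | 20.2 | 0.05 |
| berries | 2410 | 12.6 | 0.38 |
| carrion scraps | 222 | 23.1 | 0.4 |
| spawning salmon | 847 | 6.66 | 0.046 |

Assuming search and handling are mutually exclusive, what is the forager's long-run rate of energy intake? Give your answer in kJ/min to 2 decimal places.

64.08 kJ/min

Energy encountered per unit search time: 0.05×76.6 + 0.38×2410 + 0.4×222 + 0.046×847 = 1047 kJ/min.
Handling time per unit search time: 0.05×20.2 + 0.38×12.6 + 0.4×23.1 + 0.046×6.66 = 15.34.
Rate = 1047/(1 + 15.34) = 64.08 kJ/min.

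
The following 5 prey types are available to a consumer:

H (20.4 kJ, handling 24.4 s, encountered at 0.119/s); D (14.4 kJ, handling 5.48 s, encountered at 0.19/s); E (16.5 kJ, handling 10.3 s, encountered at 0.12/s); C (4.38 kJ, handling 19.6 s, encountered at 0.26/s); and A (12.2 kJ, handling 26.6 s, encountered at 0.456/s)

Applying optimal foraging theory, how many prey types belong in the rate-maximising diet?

2

Profitabilities (E/h, kJ/s): D 2.63, E 1.6, H 0.836, A 0.459, C 0.223. Add prey in this order while the next type's profitability exceeds the intake rate on those already taken.
Rate on top 1: 1.34. E: 1.6 > 1.34 → include.
Rate on top 2: 1.439. H: 0.836 < 1.439 → exclude; stop.
Optimal diet: D, E — 2 of 5 types.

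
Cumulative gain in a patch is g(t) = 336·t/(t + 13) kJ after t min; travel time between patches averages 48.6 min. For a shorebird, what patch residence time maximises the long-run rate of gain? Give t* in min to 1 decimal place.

By the marginal value theorem, leave when the instantaneous gain rate g'(t) equals the habitat-wide average g(t)/(T + t).
g'(t) = 336·13/(t + 13)². Setting 336·13/(t+13)² = 336t/[(t+13)(48.6+t)] gives 13(48.6+t) = t(t+13), so t² = 13×48.6 = 631.8.
t* = √631.8 = 25.14 min.

25.1 min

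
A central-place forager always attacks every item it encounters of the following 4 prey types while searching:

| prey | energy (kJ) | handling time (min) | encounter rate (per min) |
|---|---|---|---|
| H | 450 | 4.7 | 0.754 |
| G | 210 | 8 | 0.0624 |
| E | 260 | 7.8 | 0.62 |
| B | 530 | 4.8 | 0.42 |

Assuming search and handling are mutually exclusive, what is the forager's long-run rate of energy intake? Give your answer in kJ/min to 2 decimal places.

61.89 kJ/min

R = (0.754×450 + 0.0624×210 + 0.62×260 + 0.42×530) / (1 + 0.754×4.7 + 0.0624×8 + 0.62×7.8 + 0.42×4.8) = 736.2/11.89 = 61.89 kJ/min.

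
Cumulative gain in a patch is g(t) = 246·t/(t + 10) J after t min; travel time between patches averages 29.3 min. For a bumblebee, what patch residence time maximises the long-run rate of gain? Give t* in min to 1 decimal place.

17.1 min

By the marginal value theorem, leave when the instantaneous gain rate g'(t) equals the habitat-wide average g(t)/(T + t).
g'(t) = 246·10/(t + 10)². Setting 246·10/(t+10)² = 246t/[(t+10)(29.3+t)] gives 10(29.3+t) = t(t+10), so t² = 10×29.3 = 293.
t* = √293 = 17.12 min.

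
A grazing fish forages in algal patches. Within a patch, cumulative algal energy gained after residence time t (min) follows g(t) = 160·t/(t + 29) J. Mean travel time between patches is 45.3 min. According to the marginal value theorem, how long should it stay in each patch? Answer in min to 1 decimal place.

36.2 min

By the marginal value theorem, leave when the instantaneous gain rate g'(t) equals the habitat-wide average g(t)/(T + t).
g'(t) = 160·29/(t + 29)². Setting 160·29/(t+29)² = 160t/[(t+29)(45.3+t)] gives 29(45.3+t) = t(t+29), so t² = 29×45.3 = 1314.
t* = √1314 = 36.24 min.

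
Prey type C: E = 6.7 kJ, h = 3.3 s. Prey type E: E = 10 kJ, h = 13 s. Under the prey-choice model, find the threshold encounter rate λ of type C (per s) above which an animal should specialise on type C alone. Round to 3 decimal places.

0.185 per s

At the threshold, the rate on type C alone equals the profitability of type E: λ·6.7/(1 + λ·3.3) = 10/13 = 0.7692.
Rearranging, λ(6.7 − 0.7692×3.3) = 0.7692, so λ = 0.7692/4.162 = 0.1848 per s.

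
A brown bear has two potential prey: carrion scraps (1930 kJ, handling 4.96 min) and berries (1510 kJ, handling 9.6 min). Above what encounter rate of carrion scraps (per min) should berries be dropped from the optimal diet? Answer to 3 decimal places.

At the threshold, the rate on carrion scraps alone equals the profitability of berries: λ·1930/(1 + λ·4.96) = 1510/9.6 = 157.3.
Rearranging, λ(1930 − 157.3×4.96) = 157.3, so λ = 157.3/1150 = 0.1368 per min.

0.137 per min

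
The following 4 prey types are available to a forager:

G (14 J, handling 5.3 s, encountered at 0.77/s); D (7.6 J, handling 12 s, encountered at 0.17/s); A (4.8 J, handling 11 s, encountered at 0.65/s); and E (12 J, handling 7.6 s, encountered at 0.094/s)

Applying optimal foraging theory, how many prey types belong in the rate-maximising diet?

Profitabilities (E/h, J/s): G 2.64, E 1.58, D 0.633, A 0.436. Add prey in this order while the next type's profitability exceeds the intake rate on those already taken.
Rate on top 1: 2.122. E: 1.58 < 2.122 → exclude; stop.
Optimal diet: G — 1 of 4 types.

1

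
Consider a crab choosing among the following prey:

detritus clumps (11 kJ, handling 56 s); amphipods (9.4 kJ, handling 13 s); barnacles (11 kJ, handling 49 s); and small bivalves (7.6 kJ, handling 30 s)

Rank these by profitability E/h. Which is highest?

Profitability E/h (kJ/s): detritus clumps = 11/56 = 0.196, amphipods = 9.4/13 = 0.723, barnacles = 11/49 = 0.224, small bivalves = 7.6/30 = 0.253.
Ranked: amphipods > small bivalves > barnacles > detritus clumps.

amphipods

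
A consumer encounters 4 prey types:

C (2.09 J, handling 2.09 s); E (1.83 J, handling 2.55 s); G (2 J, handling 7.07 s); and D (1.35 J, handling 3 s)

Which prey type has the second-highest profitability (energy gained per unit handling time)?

E

Profitability E/h (J/s): C = 2.09/2.09 = 1, E = 1.83/2.55 = 0.718, G = 2/7.07 = 0.283, D = 1.35/3 = 0.45.
Ranked: C > E > D > G.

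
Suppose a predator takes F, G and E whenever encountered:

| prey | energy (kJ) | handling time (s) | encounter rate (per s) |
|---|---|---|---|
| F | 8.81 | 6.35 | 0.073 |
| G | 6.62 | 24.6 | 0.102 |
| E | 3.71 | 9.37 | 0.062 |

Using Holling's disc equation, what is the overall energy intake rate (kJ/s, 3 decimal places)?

0.340 kJ/s

R = (0.073×8.81 + 0.102×6.62 + 0.062×3.71) / (1 + 0.073×6.35 + 0.102×24.6 + 0.062×9.37) = 1.548/4.554 = 0.34 kJ/s.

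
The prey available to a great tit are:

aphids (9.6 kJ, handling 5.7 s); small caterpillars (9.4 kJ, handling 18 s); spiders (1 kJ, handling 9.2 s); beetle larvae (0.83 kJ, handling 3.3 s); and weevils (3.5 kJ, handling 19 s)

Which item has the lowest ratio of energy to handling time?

In descending order of E/h:
aphids: 9.6/5.7 = 1.68 kJ/s
small caterpillars: 9.4/18 = 0.522 kJ/s
beetle larvae: 0.83/3.3 = 0.252 kJ/s
weevils: 3.5/19 = 0.184 kJ/s
spiders: 1/9.2 = 0.109 kJ/s

spiders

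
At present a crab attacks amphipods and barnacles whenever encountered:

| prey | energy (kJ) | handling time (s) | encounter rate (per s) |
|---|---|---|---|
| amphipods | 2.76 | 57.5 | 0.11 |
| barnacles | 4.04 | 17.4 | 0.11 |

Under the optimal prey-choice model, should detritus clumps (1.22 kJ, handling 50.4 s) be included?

No

Current rate: (0.11×2.76 + 0.11×4.04)/(1 + 0.11×57.5 + 0.11×17.4) = 0.08096 kJ/s.
detritus clumps: E/h = 1.22/50.4 = 0.02421 kJ/s.
0.02421 < 0.08096, so adding detritus clumps would lower the average — exclude it.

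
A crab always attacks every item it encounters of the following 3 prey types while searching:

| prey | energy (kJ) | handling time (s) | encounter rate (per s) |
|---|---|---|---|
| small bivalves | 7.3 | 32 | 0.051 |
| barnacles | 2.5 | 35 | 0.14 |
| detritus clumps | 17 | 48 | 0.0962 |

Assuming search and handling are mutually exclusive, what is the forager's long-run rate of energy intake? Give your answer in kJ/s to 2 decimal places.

R = Σλ_iE_i / (1 + Σλ_ih_i)
Numerator: 0.051×7.3 + 0.14×2.5 + 0.0962×17 = 2.358
Denominator: 1 + 0.051×32 + 0.14×35 + 0.0962×48 = 12.15
R = 2.358/12.15 = 0.1941 kJ/s

0.19 kJ/s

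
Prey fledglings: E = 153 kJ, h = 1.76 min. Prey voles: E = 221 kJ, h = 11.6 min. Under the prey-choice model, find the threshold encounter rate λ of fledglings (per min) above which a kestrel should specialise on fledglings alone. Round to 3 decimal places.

At the threshold, the rate on fledglings alone equals the profitability of voles: λ·153/(1 + λ·1.76) = 221/11.6 = 19.05.
Rearranging, λ(153 − 19.05×1.76) = 19.05, so λ = 19.05/119.5 = 0.1595 per min.

0.159 per min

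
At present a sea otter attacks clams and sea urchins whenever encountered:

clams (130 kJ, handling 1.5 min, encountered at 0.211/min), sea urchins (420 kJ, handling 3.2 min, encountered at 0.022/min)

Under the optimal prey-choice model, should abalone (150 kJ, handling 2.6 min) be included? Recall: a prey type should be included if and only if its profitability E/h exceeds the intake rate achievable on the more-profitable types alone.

Yes

Current rate: (0.211×130 + 0.022×420)/(1 + 0.211×1.5 + 0.022×3.2) = 26.44 kJ/min.
abalone: E/h = 150/2.6 = 57.69 kJ/min.
57.69 > 26.44, so adding abalone raises the average — include it.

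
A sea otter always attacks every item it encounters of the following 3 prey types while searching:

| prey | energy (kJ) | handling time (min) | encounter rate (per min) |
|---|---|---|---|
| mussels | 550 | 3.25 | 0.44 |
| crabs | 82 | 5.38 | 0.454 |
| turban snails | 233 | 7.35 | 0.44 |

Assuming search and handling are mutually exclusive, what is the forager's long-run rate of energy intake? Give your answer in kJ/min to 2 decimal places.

47.09 kJ/min

Energy encountered per unit search time: 0.44×550 + 0.454×82 + 0.44×233 = 381.7 kJ/min.
Handling time per unit search time: 0.44×3.25 + 0.454×5.38 + 0.44×7.35 = 7.107.
Rate = 381.7/(1 + 7.107) = 47.09 kJ/min.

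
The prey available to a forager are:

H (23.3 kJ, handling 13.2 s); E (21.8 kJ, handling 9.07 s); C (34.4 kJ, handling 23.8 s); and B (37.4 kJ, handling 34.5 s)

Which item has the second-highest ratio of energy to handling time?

H

Profitability E/h (kJ/s): H = 23.3/13.2 = 1.77, E = 21.8/9.07 = 2.4, C = 34.4/23.8 = 1.45, B = 37.4/34.5 = 1.08.
Ranked: E > H > C > B.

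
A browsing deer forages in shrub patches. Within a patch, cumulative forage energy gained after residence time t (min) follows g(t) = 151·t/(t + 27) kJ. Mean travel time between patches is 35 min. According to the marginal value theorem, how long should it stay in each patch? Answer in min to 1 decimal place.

Maximise g(t)/(T+t): set derivative to zero → g'(t)(T+t) = g(t).
g'(t) = 151·27/(t + 27)². Setting 151·27/(t+27)² = 151t/[(t+27)(35+t)] gives 27(35+t) = t(t+27), so t² = 27×35 = 945.
t* = √945 = 30.74 min.

30.7 min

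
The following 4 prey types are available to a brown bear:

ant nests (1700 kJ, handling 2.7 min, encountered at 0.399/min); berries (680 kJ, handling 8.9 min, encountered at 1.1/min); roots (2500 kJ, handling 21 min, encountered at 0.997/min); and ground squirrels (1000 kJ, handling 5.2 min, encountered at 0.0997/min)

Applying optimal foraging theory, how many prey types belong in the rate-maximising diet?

1

Profitabilities (E/h, kJ/min): ant nests 630, ground squirrels 192, roots 119, berries 76.4. Add prey in this order while the next type's profitability exceeds the intake rate on those already taken.
Rate on top 1: 326.5. ground squirrels: 192 < 326.5 → exclude; stop.
Optimal diet: ant nests — 1 of 4 types.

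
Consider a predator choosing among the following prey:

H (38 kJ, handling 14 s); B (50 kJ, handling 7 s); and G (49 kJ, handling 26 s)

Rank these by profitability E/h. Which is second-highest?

In descending order of E/h:
B: 50/7 = 7.14 kJ/s
H: 38/14 = 2.71 kJ/s
G: 49/26 = 1.88 kJ/s

H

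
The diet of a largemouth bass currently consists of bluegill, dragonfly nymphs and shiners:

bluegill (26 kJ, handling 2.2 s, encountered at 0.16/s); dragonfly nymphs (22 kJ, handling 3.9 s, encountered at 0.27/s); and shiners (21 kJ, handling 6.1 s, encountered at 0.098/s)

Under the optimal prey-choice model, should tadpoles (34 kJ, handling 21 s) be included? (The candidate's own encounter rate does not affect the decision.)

Intake rate on the current diet: R = (0.16×26 + 0.27×22 + 0.098×21) / (1 + 0.16×2.2 + 0.27×3.9 + 0.098×6.1) = 12.16/3.003 = 4.049 kJ/s.
tadpoles: E/h = 34/21 = 1.619 kJ/s.
Since 1.619 < R, time spent handling tadpoles is better spent searching.

No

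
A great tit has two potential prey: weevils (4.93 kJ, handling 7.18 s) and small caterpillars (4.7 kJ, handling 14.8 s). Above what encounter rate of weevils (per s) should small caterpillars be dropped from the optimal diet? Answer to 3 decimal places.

Drop small caterpillars once their profitability E₂/h₂ falls below the rate achievable on weevils alone: E₂/h₂ = λE₁/(1 + λh₁).
Solve for λ: λE₁h₂ = E₂(1 + λh₁) → λ(E₁h₂ − E₂h₁) = E₂ → λ = E₂/(E₁h₂ − E₂h₁).
λ = 4.7/(4.93×14.8 − 4.7×7.18) = 4.7/39.22 = 0.1198 per s.

0.120 per s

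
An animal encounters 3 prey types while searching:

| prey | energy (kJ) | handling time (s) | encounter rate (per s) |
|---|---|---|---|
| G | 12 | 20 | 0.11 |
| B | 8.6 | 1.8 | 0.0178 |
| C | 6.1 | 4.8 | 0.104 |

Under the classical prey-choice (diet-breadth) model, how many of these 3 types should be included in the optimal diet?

Profitabilities (E/h, kJ/s): B 4.78, C 1.27, G 0.6. Add prey in this order while the next type's profitability exceeds the intake rate on those already taken.
Rate on top 1: 0.1483. C: 1.27 > 0.1483 → include.
Rate on top 2: 0.5143. G: 0.6 > 0.5143 → include.
Optimal diet: B, C, G — 3 of 3 types.

3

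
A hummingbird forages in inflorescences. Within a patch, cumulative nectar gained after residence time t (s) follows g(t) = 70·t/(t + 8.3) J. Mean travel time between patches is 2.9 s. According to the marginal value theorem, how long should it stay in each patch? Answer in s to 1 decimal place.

Maximise g(t)/(T+t): set derivative to zero → g'(t)(T+t) = g(t).
g'(t) = 70·8.3/(t + 8.3)². Setting 70·8.3/(t+8.3)² = 70t/[(t+8.3)(2.9+t)] gives 8.3(2.9+t) = t(t+8.3), so t² = 8.3×2.9 = 24.07.
t* = √24.07 = 4.906 s.

4.9 s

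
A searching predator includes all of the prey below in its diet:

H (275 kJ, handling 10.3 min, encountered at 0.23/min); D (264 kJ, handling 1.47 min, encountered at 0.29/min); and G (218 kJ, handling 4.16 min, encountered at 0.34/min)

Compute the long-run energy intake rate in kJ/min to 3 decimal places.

R = (0.23×275 + 0.29×264 + 0.34×218) / (1 + 0.23×10.3 + 0.29×1.47 + 0.34×4.16) = 213.9/5.21 = 41.06 kJ/min.

41.064 kJ/min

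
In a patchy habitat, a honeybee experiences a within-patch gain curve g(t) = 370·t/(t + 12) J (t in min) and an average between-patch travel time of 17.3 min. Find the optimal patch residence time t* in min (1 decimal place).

By the marginal value theorem, leave when the instantaneous gain rate g'(t) equals the habitat-wide average g(t)/(T + t).
g'(t) = 370·12/(t + 12)². Setting 370·12/(t+12)² = 370t/[(t+12)(17.3+t)] gives 12(17.3+t) = t(t+12), so t² = 12×17.3 = 207.6.
t* = √207.6 = 14.41 min.

14.4 min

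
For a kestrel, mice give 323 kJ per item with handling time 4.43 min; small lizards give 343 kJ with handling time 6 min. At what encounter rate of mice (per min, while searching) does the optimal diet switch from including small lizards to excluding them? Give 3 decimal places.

0.820 per min

At the threshold, the rate on mice alone equals the profitability of small lizards: λ·323/(1 + λ·4.43) = 343/6 = 57.17.
Rearranging, λ(323 − 57.17×4.43) = 57.17, so λ = 57.17/69.75 = 0.8196 per min.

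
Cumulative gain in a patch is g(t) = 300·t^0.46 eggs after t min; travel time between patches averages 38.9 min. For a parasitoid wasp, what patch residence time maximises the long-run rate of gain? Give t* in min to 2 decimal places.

33.14 min

Optimal t* satisfies g'(t*) = g(t*)/(T + t*).
g'(t) = 0.46·300·t^-0.54. Setting 0.46·300·t^-0.54 = 300·t^0.46/(38.9+t) gives 0.46(38.9+t) = t, so 0.54·t = 0.46×38.9.
t* = 0.46×38.9/0.54 = 33.14 min.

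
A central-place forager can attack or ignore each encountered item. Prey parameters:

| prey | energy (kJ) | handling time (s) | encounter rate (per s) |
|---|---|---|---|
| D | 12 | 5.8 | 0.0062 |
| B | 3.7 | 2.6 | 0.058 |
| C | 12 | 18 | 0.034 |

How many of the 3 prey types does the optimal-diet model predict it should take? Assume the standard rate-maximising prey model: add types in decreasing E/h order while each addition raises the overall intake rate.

3

Profitabilities (E/h, kJ/s): D 2.07, B 1.42, C 0.667. Add prey in this order while the next type's profitability exceeds the intake rate on those already taken.
Rate on top 1: 0.07182. B: 1.42 > 0.07182 → include.
Rate on top 2: 0.2435. C: 0.667 > 0.2435 → include.
Optimal diet: D, B, C — 3 of 3 types.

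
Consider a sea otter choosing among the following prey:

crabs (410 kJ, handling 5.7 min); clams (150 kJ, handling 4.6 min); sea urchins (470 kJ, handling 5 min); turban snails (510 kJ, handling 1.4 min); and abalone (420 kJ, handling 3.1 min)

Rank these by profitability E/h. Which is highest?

turban snails

In descending order of E/h:
turban snails: 510/1.4 = 364 kJ/min
abalone: 420/3.1 = 135 kJ/min
sea urchins: 470/5 = 94 kJ/min
crabs: 410/5.7 = 71.9 kJ/min
clams: 150/4.6 = 32.6 kJ/min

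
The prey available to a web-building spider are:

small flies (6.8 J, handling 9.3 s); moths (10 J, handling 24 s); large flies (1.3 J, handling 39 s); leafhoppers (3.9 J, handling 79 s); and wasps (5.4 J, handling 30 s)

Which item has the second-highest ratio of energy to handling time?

moths

In descending order of E/h:
small flies: 6.8/9.3 = 0.731 J/s
moths: 10/24 = 0.417 J/s
wasps: 5.4/30 = 0.18 J/s
leafhoppers: 3.9/79 = 0.0494 J/s
large flies: 1.3/39 = 0.0333 J/s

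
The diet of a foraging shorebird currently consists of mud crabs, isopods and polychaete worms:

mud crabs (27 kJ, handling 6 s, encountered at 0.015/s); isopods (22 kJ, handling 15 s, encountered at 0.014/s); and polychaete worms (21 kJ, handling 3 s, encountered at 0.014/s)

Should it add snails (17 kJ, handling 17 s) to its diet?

Yes

On mud crabs, isopods and polychaete worms alone, R = ΣλE/(1+Σλh) = 1.007/1.342 = 0.7504 kJ/s.
snails: E/h = 17/17 = 1 kJ/s.
Since 1 > R, including snails increases the long-run rate.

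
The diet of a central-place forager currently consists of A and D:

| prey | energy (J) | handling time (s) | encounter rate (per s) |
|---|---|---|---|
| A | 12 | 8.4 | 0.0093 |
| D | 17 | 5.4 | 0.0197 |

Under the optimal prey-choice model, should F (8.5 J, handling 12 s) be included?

On A and D alone, R = ΣλE/(1+Σλh) = 0.4465/1.184 = 0.377 J/s.
Profitability of F: 8.5/12 = 0.7083 J/s.
0.7083 > 0.377, so adding F raises the average — include it.

Yes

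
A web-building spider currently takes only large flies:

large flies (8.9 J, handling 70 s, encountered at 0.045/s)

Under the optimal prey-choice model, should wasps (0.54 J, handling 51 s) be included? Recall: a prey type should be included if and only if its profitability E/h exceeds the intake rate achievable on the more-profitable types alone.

Current rate: (0.045×8.9)/(1 + 0.045×70) = 0.09651 J/s.
Profitability of wasps: 0.54/51 = 0.01059 J/s.
Since 0.01059 < R, time spent handling wasps is better spent searching.

No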